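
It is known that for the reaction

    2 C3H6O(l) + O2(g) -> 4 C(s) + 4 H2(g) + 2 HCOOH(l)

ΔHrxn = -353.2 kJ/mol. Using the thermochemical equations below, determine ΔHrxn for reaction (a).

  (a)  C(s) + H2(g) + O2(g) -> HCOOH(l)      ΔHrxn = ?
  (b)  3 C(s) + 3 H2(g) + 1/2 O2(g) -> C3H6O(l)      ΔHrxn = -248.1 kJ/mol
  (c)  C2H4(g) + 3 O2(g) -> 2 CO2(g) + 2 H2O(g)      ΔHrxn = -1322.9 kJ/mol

ΔHrxn = -424.7 kJ/mol

(a) × 2 (×2 to match 2 HCOOH(l) in the target): contributes 2·x
(b) reversed and × 2 (reverse to put C3H6O(l) on the reactant side; scale by 2 for the 2 C3H6O(l)): (-2)·(-248.1) = +496.2 kJ/mol
(c): not needed (CO2(g) appears nowhere else).
-353.2 = (+496.2) + 2·x
x = (-353.2 − (+496.2)) / (2) = -424.7 kJ/mol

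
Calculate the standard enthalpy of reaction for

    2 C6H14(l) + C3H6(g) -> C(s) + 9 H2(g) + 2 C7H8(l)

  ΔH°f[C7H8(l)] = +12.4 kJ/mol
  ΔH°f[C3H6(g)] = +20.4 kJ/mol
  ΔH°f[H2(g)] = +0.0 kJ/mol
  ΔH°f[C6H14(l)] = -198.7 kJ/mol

ΔHrxn = 401.8 kJ/mol

ΔH°rxn = Σ nΔHf°(products) − Σ nΔHf°(reactants).
Products: 1·(+0.0) + 9·(+0.0) + 2·(+12.4) = +24.8
Reactants: 2·(-198.7) + 1·(+20.4) = -377.0
ΔHrxn = (+24.8) − (-377.0) = 401.8 kJ/mol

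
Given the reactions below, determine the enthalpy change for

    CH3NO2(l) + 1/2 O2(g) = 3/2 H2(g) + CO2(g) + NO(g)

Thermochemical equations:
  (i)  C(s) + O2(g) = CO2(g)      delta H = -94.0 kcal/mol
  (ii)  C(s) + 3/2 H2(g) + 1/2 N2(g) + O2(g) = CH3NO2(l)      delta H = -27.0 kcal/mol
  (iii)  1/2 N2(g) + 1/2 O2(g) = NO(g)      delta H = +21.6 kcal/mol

delta H = -45.4 kcal/mol

(i) as written: -94.0 kcal/mol
(ii) reversed: +27.0 kcal/mol
(iii) as written: +21.6 kcal/mol
Combining the equations, delta H = (1)·(-94.0) + (-1)·(-27.0) + (1)·(+21.6) = -45.4 kcal/mol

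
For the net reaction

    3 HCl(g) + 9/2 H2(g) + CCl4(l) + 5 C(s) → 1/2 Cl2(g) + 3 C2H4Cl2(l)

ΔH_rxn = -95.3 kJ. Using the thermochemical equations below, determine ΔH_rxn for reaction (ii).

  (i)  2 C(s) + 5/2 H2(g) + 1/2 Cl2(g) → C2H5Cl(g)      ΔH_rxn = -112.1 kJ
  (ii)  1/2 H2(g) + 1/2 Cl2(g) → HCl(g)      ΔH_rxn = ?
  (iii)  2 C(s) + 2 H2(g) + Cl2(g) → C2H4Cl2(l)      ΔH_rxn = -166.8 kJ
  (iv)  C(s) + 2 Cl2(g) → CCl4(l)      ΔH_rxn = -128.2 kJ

ΔH_rxn = -92.3 kJ

(i): not needed.
(ii) reversed and × 3: contributes −3·x
(iii) × 3: (3)·(-166.8) = -500.4 kJ
(iv) reversed: +128.2 kJ
-95.3 = (-500.4) + (+128.2) − 3·x
x = (-95.3 − (-372.2)) / (-3) = -92.3 kJ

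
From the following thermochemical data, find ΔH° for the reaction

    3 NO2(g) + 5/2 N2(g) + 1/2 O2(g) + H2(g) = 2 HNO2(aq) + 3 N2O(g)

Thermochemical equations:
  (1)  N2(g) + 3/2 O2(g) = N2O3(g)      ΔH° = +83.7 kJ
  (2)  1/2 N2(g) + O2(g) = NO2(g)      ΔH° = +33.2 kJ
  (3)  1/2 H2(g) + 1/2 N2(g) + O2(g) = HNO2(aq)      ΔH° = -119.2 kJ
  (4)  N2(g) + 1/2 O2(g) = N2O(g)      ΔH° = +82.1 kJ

ΔH° = -91.7 kJ

(1): not needed (N2O3(g) appears nowhere else).
(2) reversed and × 3 (reverse to put NO2(g) on the reactant side; ×3 to match 3 NO2(g) in the target): (-3)·(+33.2) = -99.6 kJ
(3) × 2 (scale by 2 for the 2 HNO2(aq)): (2)·(-119.2) = -238.4 kJ
(4) × 3 (scale by 3 for the 3 N2O(g)): (3)·(+82.1) = +246.3 kJ
ΔH° = (-99.6) + (-238.4) + (+246.3) = -91.7 kJ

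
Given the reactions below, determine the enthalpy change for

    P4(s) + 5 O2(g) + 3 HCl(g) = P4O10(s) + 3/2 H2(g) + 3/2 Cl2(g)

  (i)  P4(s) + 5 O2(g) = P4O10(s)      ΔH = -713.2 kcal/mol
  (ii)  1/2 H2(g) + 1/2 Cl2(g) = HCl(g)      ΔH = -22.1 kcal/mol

(i) as written: -713.2 kcal/mol
(ii) reversed and × 3: (-3)·(-22.1) = +66.3 kcal/mol
Summing the manipulated equations, ΔH = (-713.2) + (+66.3) = -646.9 kcal/mol

ΔH = -646.9 kcal/mol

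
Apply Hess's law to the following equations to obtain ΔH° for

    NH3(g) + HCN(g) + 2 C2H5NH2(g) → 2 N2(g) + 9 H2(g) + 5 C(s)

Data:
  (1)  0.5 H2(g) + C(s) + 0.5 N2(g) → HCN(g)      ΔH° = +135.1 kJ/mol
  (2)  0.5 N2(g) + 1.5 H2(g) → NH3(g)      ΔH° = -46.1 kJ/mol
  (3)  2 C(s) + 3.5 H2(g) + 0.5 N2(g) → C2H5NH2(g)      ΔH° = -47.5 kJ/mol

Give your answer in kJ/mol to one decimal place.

ΔH° = 6.0 kJ/mol

(1) reversed: -135.1 kJ/mol
(2) reversed: +46.1 kJ/mol
(3) reversed and × 2: (-2)·(-47.5) = +95.0 kJ/mol
ΔH° = (-135.1) + (+46.1) + (+95.0) = 6.0 kJ/mol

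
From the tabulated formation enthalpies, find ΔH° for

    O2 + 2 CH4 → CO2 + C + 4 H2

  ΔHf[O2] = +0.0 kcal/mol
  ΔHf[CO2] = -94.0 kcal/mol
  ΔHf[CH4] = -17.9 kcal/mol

ΔH°rxn = Σ nΔHf°(products) − Σ nΔHf°(reactants).
Products: 1·(-94.0) + 1·(+0.0) + 4·(+0.0) = -94.0
Reactants: 1·(+0.0) + 2·(-17.9) = -35.8
ΔH° = (-94.0) − (-35.8) = -58.2 kcal/mol

ΔH° = -58.2 kcal/mol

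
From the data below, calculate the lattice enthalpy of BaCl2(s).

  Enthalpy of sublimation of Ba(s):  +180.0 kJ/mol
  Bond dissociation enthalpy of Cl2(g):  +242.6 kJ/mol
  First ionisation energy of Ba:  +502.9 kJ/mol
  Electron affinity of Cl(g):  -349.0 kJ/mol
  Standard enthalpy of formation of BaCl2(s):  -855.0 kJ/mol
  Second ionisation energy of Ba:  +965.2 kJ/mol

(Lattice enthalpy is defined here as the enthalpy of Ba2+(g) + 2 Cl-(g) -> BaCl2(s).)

ΔHf° = 1·ΔHsub + 1·(ΣIE) + 1·D(Cl2) + 2·EA + U
-855.0 = 1·(+180.0) + 1·(+1468.1) + 1·(+242.6) + 2·(-349.0) + U
U = -855.0 − (+1192.7) = -2047.7 kJ/mol

U = -2047.7 kJ/mol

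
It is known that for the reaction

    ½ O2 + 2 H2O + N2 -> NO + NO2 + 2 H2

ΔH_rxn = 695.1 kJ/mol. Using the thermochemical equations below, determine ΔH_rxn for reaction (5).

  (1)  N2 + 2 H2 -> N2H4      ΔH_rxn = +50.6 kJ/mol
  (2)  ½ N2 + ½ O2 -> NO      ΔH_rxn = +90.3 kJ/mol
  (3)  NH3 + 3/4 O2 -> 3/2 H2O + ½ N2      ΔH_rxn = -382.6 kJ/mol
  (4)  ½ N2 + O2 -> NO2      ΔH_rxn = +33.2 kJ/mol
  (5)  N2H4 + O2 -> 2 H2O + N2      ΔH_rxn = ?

ΔH_rxn = -622.2 kJ/mol

(1) reversed (H2 must end up as a product): -50.6 kJ/mol
(2) as written (NO already on the product side): +90.3 kJ/mol
(3): not needed (NH3 appears nowhere else).
(4) as written (NO2 already on the product side): +33.2 kJ/mol
(5) reversed: contributes −x
+695.1 = (-50.6) + (+90.3) + (+33.2) − x
x = (+695.1 − (+72.9)) / (-1) = -622.2 kJ/mol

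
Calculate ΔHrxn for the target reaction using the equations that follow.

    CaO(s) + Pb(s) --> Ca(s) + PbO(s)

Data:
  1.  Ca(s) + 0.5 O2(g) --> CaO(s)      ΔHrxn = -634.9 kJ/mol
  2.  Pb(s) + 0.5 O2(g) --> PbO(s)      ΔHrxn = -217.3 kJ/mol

eq. 1 reversed: +634.9 kJ/mol
eq. 2 as written: -217.3 kJ/mol
ΔHrxn = (+634.9) + (-217.3) = 417.6 kJ/mol

ΔHrxn = 417.6 kJ/mol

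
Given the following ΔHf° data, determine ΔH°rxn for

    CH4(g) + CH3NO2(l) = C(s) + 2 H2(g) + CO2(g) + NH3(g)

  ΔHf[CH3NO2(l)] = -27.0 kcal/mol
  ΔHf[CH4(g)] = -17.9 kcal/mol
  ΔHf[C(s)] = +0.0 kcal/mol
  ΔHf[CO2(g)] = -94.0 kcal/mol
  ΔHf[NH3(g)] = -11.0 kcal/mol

ΔH°rxn = -60.1 kcal/mol

Products: 1·(+0.0) + 2·(+0.0) + 1·(-94.0) + 1·(-11.0) = -105.0
Reactants: 1·(-17.9) + 1·(-27.0) = -44.9
ΔH°rxn = (-105.0) − (-44.9) = -60.1 kcal/mol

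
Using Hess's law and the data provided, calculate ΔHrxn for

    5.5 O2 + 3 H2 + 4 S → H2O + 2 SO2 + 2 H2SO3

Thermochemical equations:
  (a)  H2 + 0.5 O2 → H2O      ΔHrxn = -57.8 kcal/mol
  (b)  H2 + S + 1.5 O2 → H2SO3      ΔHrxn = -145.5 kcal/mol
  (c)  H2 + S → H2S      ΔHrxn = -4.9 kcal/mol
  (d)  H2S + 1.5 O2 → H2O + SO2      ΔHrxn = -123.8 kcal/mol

ΔHrxn = -490.6 kcal/mol

(a) reversed: +57.8 kcal/mol
(b) × 2: (2)·(-145.5) = -291.0 kcal/mol
(c) × 2: (2)·(-4.9) = -9.8 kcal/mol
(d) × 2: (2)·(-123.8) = -247.6 kcal/mol
ΔHrxn = (-1)·(-57.8) + (2)·(-145.5) + (2)·(-4.9) + (2)·(-123.8) = -490.6 kcal/mol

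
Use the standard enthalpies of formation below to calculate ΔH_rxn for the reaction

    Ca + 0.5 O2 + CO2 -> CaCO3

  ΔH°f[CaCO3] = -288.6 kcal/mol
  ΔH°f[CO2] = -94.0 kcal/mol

Products: 1·(-288.6) = -288.6
Reactants: 1·(+0.0) + 1/2·(+0.0) + 1·(-94.0) = -94.0
ΔH_rxn = (-288.6) − (-94.0) = -194.6 kcal/mol

ΔH_rxn = -194.6 kcal/mol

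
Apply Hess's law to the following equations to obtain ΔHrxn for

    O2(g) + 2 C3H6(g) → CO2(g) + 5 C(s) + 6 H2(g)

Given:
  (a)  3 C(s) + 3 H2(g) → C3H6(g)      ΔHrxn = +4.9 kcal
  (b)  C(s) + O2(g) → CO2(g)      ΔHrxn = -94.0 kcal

ΔHrxn = -103.8 kcal

(a) reversed and × 2: (-2)·(+4.9) = -9.8 kcal
(b) as written: -94.0 kcal
ΔHrxn = (-9.8) + (-94.0) = -103.8 kcal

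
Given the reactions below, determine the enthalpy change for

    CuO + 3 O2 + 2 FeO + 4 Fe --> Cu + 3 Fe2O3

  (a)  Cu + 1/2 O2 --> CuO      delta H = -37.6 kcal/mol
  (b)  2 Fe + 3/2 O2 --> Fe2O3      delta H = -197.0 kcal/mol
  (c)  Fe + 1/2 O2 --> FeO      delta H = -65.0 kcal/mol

delta H = -423.4 kcal/mol

(a) reversed: +37.6 kcal/mol
(b) × 3: (3)·(-197.0) = -591.0 kcal/mol
(c) reversed and × 2: (-2)·(-65.0) = +130.0 kcal/mol
Combining the equations, delta H = (-1)·(-37.6) + (3)·(-197.0) + (-2)·(-65.0) = -423.4 kcal/mol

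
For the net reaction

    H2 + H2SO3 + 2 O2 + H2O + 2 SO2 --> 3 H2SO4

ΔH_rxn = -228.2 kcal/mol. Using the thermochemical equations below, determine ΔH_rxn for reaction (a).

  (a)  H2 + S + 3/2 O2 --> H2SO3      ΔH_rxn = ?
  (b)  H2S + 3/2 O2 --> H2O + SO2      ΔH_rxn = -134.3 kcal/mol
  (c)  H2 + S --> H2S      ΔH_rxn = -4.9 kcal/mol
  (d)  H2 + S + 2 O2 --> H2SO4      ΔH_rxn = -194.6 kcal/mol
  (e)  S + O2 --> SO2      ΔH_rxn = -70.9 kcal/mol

ΔH_rxn = -145.5 kcal/mol

(a) reversed (reverse to put H2SO3 on the reactant side): contributes −x
(b) reversed (H2O must end up as a reactant): +134.3 kcal/mol
(c) reversed: +4.9 kcal/mol
(d) × 3 (scale by 3 for the 3 H2SO4): (3)·(-194.6) = -583.8 kcal/mol
(e) reversed: +70.9 kcal/mol
-228.2 = (+134.3) + (+4.9) + (-583.8) + (+70.9) − x
x = (-228.2 − (-373.7)) / (-1) = -145.5 kcal/mol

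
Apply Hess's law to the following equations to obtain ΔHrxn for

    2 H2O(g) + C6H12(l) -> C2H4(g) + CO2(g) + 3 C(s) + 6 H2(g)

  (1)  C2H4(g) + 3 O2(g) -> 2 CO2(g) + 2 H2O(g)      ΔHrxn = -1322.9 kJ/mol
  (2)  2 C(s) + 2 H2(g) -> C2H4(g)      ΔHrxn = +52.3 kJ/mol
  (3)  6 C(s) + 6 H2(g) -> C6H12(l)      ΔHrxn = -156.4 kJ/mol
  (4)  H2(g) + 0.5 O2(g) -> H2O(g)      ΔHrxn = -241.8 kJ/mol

ΔHrxn = 298.8 kJ/mol

(1) × 1/2: (1/2)·(-1322.9) = -661.45 kJ/mol
(2) × 3/2: (3/2)·(+52.3) = +78.45 kJ/mol
(3) reversed: +156.4 kJ/mol
(4) reversed and × 3: (-3)·(-241.8) = +725.4 kJ/mol
Summing the manipulated equations, ΔHrxn = (-661.45) + (+78.45) + (+156.4) + (+725.4) = 298.8 kJ/mol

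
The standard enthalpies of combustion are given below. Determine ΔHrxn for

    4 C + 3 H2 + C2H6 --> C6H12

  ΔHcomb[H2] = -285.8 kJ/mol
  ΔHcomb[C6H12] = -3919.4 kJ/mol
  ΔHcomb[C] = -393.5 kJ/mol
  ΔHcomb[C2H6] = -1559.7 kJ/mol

With combustion enthalpies, reactants minus products:
= [4·(-393.5) + 3·(-285.8) + 1·(-1559.7)] − [1·(-3919.4)]
= -71.7 kJ/mol

ΔHrxn = -71.7 kJ/mol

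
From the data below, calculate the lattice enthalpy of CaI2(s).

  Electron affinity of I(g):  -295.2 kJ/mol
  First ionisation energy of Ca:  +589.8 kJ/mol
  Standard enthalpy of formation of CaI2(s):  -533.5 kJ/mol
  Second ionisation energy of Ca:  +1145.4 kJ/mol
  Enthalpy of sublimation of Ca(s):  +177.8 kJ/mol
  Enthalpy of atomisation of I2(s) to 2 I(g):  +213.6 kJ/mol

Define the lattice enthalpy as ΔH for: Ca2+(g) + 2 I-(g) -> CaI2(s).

U = -2069.7 kJ/mol

ΔHf° = 1·ΔHsub + 1·(ΣIE) + 1·D(I2) + 2·EA + U
-533.5 = 1·(+177.8) + 1·(+1735.2) + 1·(+213.6) + 2·(-295.2) + U
U = -533.5 − (+1536.2) = -2069.7 kJ/mol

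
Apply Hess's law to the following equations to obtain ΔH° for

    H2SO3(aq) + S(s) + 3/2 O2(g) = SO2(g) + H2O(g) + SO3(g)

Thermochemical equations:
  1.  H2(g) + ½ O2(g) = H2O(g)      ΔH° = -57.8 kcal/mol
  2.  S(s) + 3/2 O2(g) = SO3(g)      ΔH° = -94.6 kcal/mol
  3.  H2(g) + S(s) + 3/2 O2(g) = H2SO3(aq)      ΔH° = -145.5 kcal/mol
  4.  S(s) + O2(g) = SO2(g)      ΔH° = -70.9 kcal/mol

eq. 1 as written: -57.8 kcal/mol
eq. 2 as written: -94.6 kcal/mol
eq. 3 reversed: +145.5 kcal/mol
eq. 4 as written: -70.9 kcal/mol
ΔH° = (1)·(-57.8) + (1)·(-94.6) + (-1)·(-145.5) + (1)·(-70.9) = -77.8 kcal/mol

ΔH° = -77.8 kcal/mol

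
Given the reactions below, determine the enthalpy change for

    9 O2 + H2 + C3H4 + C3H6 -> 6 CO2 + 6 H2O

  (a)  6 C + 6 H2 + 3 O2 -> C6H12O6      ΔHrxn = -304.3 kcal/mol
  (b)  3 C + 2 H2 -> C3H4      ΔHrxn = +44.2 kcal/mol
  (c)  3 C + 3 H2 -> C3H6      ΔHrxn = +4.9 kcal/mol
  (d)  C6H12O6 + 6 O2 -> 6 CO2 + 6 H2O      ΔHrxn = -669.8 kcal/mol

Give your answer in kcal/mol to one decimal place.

ΔHrxn = -1023.2 kcal/mol

(a) as written: -304.3 kcal/mol
(b) reversed (reverse to put C3H4 on the reactant side): -44.2 kcal/mol
(c) reversed (reverse to put C3H6 on the reactant side): -4.9 kcal/mol
(d) as written (CO2 already on the product side): -669.8 kcal/mol
ΔHrxn = (-304.3) + (-44.2) + (-4.9) + (-669.8) = -1023.2 kcal/mol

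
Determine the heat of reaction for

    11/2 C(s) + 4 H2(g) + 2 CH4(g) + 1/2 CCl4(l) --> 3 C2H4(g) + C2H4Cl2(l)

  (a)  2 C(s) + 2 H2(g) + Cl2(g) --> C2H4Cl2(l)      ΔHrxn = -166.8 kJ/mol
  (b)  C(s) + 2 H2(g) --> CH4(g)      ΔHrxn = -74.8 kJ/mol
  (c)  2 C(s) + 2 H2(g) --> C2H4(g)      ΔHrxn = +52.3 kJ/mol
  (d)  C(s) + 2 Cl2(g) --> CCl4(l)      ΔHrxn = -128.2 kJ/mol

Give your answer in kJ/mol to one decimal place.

ΔHrxn = 203.8 kJ/mol

(a) as written (C2H4Cl2(l) already on the product side): -166.8 kJ/mol
(b) reversed and × 2 (reverse to put CH4(g) on the reactant side; scale by 2 for the 2 CH4(g)): (-2)·(-74.8) = +149.6 kJ/mol
(c) × 3 (×3 to match 3 C2H4(g) in the target): (3)·(+52.3) = +156.9 kJ/mol
(d) reversed and × 1/2 (CCl4(l) must end up as a reactant; scale by 1/2 for the 1/2 CCl4(l)): (-1/2)·(-128.2) = +64.1 kJ/mol
Summing the manipulated equations, ΔHrxn = (-166.8) + (+149.6) + (+156.9) + (+64.1) = 203.8 kJ/mol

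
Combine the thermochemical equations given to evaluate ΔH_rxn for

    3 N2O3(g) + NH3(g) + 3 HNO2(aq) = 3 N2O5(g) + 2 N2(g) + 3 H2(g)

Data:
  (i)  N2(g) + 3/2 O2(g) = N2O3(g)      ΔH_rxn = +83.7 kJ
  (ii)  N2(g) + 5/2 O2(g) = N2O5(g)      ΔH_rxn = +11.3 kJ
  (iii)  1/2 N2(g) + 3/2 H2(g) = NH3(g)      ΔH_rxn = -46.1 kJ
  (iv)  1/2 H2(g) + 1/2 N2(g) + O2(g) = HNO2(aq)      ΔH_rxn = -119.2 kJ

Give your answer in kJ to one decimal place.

(i) reversed and × 3 (N2O3(g) must end up as a reactant; ×3 to match 3 N2O3(g) in the target): (-3)·(+83.7) = -251.1 kJ
(ii) × 3 (×3 to match 3 N2O5(g) in the target): (3)·(+11.3) = +33.9 kJ
(iii) reversed (reverse to put NH3(g) on the reactant side): +46.1 kJ
(iv) reversed and × 3 (HNO2(aq) must end up as a reactant; ×3 to match 3 HNO2(aq) in the target): (-3)·(-119.2) = +357.6 kJ
By Hess's law, ΔH_rxn = (-251.1) + (+33.9) + (+46.1) + (+357.6) = 186.5 kJ

ΔH_rxn = 186.5 kJ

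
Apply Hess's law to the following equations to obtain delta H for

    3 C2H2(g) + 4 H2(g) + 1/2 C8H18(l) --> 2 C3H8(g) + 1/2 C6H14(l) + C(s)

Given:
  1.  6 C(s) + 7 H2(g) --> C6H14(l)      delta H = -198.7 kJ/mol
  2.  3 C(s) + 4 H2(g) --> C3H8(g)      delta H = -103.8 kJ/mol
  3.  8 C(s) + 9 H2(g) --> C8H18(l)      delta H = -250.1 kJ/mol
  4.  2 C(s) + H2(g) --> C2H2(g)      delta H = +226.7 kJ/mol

eq. 1 × 1/2: (1/2)·(-198.7) = -99.35 kJ/mol
eq. 2 × 2: (2)·(-103.8) = -207.6 kJ/mol
eq. 3 reversed and × 1/2: (-1/2)·(-250.1) = +125.05 kJ/mol
eq. 4 reversed and × 3: (-3)·(+226.7) = -680.1 kJ/mol
Summing the manipulated equations, delta H = (-99.35) + (-207.6) + (+125.05) + (-680.1) = -862.0 kJ/mol

delta H = -862.0 kJ/mol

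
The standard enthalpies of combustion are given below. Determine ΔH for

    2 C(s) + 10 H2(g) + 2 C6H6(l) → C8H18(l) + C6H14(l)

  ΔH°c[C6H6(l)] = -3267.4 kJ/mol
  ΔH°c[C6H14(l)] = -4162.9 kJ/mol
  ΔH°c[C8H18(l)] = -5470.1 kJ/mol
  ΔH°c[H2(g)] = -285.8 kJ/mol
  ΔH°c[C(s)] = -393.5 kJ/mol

ΔH = -546.8 kJ/mol

With combustion enthalpies, reactants minus products:
= [2·(-393.5) + 10·(-285.8) + 2·(-3267.4)] − [1·(-5470.1) + 1·(-4162.9)]
= -546.8 kJ/mol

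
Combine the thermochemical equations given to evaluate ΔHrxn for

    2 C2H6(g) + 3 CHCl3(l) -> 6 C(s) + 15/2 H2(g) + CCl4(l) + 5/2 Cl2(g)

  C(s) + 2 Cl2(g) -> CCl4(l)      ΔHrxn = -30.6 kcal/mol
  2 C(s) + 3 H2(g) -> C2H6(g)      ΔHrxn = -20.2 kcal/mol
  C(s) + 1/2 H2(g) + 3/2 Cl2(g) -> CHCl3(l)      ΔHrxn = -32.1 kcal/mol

equation 1 as written: -30.6 kcal/mol
equation 2 reversed and × 2: (-2)·(-20.2) = +40.4 kcal/mol
equation 3 reversed and × 3: (-3)·(-32.1) = +96.3 kcal/mol
ΔHrxn = (-30.6) + (+40.4) + (+96.3) = 106.1 kcal/mol

ΔHrxn = 106.1 kcal/mol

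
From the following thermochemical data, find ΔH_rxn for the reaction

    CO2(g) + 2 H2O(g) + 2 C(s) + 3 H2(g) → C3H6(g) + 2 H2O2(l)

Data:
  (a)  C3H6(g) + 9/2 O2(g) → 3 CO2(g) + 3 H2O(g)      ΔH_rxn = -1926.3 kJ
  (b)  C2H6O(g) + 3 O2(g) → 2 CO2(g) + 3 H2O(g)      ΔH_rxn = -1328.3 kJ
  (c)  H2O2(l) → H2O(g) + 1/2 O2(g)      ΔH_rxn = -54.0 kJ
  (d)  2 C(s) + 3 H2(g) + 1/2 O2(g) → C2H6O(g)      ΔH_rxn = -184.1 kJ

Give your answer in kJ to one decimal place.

ΔH_rxn = 521.9 kJ

(a) reversed: +1926.3 kJ
(b) as written: -1328.3 kJ
(c) reversed and × 2: (-2)·(-54.0) = +108.0 kJ
(d) as written: -184.1 kJ
ΔH_rxn = (+1926.3) + (-1328.3) + (+108.0) + (-184.1) = 521.9 kJ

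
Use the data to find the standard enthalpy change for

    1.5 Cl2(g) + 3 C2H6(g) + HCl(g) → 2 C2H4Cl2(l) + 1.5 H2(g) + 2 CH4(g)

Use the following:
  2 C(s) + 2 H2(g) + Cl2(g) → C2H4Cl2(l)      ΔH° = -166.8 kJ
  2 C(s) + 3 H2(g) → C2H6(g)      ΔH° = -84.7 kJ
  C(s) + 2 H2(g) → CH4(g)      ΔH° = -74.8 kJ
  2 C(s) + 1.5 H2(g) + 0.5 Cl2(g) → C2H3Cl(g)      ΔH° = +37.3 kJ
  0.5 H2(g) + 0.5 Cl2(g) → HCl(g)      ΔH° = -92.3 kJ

equation 1 × 2 (scale by 2 for the 2 C2H4Cl2(l)): (2)·(-166.8) = -333.6 kJ
equation 2 reversed and × 3 (C2H6(g) must end up as a reactant; ×3 to match 3 C2H6(g) in the target): (-3)·(-84.7) = +254.1 kJ
equation 3 × 2 (scale by 2 for the 2 CH4(g)): (2)·(-74.8) = -149.6 kJ
equation 4: not needed (C2H3Cl(g) appears nowhere else).
equation 5 reversed (HCl(g) must end up as a reactant): +92.3 kJ
ΔH° = (-333.6) + (+254.1) + (-149.6) + (+92.3) = -136.8 kJ

ΔH° = -136.8 kJ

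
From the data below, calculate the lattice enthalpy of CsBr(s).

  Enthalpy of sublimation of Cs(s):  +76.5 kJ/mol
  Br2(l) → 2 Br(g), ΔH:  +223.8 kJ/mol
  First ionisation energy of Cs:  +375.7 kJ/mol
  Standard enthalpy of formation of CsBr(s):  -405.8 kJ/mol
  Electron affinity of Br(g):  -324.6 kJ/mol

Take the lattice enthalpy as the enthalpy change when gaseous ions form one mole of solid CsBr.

ΔHf° = 1·ΔHsub + 1·(ΣIE) + 1/2·D(Br2) + 1·EA + U
-405.8 = 1·(+76.5) + 1·(+375.7) + 1/2·(+223.8) + 1·(-324.6) + U
U = -405.8 − (+239.5) = -645.3 kJ/mol

U = -645.3 kJ/mol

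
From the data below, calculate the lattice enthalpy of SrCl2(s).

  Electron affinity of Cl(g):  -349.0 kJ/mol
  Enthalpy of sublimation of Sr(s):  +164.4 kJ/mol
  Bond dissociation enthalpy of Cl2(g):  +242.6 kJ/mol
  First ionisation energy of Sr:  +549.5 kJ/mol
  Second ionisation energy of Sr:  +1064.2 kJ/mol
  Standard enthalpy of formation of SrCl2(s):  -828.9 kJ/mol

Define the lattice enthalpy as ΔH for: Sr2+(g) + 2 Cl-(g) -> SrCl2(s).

ΔHf° = 1·ΔHsub + 1·(ΣIE) + 1·D(Cl2) + 2·EA + U
-828.9 = 1·(+164.4) + 1·(+1613.7) + 1·(+242.6) + 2·(-349.0) + U
U = -828.9 − (+1322.7) = -2151.6 kJ/mol

U = -2151.6 kJ/mol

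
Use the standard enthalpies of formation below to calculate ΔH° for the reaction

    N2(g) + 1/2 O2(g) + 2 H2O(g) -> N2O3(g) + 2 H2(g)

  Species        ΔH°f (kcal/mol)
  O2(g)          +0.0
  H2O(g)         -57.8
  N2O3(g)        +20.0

ΔH°rxn = Σ nΔHf°(products) − Σ nΔHf°(reactants).
Products: 1·(+20.0) + 2·(+0.0) = +20.0
Reactants: 1·(+0.0) + 1/2·(+0.0) + 2·(-57.8) = -115.6
ΔH° = (+20.0) − (-115.6) = 135.6 kcal/mol

ΔH° = 135.6 kcal/mol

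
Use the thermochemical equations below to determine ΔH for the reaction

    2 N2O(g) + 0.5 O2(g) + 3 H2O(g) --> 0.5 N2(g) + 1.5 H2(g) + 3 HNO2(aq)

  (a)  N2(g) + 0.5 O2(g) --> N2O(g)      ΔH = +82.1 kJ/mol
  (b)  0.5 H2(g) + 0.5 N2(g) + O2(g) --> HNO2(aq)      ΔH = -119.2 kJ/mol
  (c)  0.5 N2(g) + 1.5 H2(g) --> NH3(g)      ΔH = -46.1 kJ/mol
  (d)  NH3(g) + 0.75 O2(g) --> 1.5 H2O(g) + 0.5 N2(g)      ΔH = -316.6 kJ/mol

(a) reversed and × 2: (-2)·(+82.1) = -164.2 kJ/mol
(b) × 3: (3)·(-119.2) = -357.6 kJ/mol
(c) reversed and × 2: (-2)·(-46.1) = +92.2 kJ/mol
(d) reversed and × 2: (-2)·(-316.6) = +633.2 kJ/mol
Combining the equations, ΔH = (-164.2) + (-357.6) + (+92.2) + (+633.2) = 203.6 kJ/mol

ΔH = 203.6 kJ/mol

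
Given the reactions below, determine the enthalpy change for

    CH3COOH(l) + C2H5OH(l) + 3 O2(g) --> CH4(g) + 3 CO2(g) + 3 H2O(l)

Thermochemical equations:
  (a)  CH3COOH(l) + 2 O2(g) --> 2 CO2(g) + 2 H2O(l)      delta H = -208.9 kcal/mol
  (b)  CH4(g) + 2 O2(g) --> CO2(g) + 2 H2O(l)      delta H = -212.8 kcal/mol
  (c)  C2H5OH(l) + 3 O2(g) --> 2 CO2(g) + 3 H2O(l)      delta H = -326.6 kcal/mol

delta H = -322.7 kcal/mol

(a) as written: -208.9 kcal/mol
(b) reversed: +212.8 kcal/mol
(c) as written: -326.6 kcal/mol
delta H = (1)·(-208.9) + (-1)·(-212.8) + (1)·(-326.6) = -322.7 kcal/mol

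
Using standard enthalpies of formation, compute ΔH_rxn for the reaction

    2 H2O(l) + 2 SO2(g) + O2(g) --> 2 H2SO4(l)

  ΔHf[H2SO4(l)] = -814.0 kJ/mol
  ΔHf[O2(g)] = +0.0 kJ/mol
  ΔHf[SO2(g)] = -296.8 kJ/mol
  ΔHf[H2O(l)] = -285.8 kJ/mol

Products: 2·(-814.0) = -1628.0
Reactants: 2·(-285.8) + 2·(-296.8) + 1·(+0.0) = -1165.2
ΔH_rxn = (-1628.0) − (-1165.2) = -462.8 kJ/mol

ΔH_rxn = -462.8 kJ/mol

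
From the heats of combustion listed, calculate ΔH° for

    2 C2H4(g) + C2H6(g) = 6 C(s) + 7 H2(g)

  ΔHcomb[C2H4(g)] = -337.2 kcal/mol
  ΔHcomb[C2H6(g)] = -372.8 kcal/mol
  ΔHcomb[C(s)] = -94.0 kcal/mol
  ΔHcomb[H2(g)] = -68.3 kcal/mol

With combustion enthalpies, reactants minus products:
= [2·(-337.2) + 1·(-372.8)] − [6·(-94.0) + 7·(-68.3)]
= -5.1 kcal/mol

ΔH° = -5.1 kcal/mol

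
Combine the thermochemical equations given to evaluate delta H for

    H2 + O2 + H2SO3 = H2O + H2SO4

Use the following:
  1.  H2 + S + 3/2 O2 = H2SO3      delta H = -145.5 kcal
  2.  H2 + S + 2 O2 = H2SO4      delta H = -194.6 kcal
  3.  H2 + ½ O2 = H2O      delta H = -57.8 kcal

eq. 1 reversed (H2SO3 must end up as a reactant): +145.5 kcal
eq. 2 as written (H2SO4 already on the product side): -194.6 kcal
eq. 3 as written (H2O already on the product side): -57.8 kcal
Summing the manipulated equations, delta H = (+145.5) + (-194.6) + (-57.8) = -106.9 kcal

delta H = -106.9 kcal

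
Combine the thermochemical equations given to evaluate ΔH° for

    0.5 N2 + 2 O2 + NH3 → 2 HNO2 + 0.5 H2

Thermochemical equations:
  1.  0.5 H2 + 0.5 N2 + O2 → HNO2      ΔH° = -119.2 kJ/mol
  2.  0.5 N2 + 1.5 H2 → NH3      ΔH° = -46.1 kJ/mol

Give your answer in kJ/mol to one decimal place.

eq. 1 × 2 (×2 to match 2 HNO2 in the target): (2)·(-119.2) = -238.4 kJ/mol
eq. 2 reversed (reverse to put NH3 on the reactant side): +46.1 kJ/mol
Summing the manipulated equations, ΔH° = (2)·(-119.2) + (-1)·(-46.1) = -192.3 kJ/mol

ΔH° = -192.3 kJ/mol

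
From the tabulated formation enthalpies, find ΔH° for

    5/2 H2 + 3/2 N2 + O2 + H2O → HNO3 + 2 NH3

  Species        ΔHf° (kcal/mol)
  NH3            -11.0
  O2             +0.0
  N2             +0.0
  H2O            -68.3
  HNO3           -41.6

ΔH° = 4.7 kcal/mol

Products: 1·(-41.6) + 2·(-11.0) = -63.6
Reactants: 5/2·(+0.0) + 3/2·(+0.0) + 1·(+0.0) + 1·(-68.3) = -68.3
ΔH° = (-63.6) − (-68.3) = 4.7 kcal/mol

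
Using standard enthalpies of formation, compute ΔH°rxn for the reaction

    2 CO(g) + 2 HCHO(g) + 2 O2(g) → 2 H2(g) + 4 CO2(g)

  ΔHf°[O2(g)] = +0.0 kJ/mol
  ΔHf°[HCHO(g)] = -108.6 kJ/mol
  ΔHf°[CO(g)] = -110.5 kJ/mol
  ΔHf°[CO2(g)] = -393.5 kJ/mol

ΔH°rxn = Σ nΔHf°(products) − Σ nΔHf°(reactants).
Products: 2·(+0.0) + 4·(-393.5) = -1574.0
Reactants: 2·(-110.5) + 2·(-108.6) + 2·(+0.0) = -438.2
ΔH°rxn = (-1574.0) − (-438.2) = -1135.8 kJ/mol

ΔH°rxn = -1135.8 kJ/mol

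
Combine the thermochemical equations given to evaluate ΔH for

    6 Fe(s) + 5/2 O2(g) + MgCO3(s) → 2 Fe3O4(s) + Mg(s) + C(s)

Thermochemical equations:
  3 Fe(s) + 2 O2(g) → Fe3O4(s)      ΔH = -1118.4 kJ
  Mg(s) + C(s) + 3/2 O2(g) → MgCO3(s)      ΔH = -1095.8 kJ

ΔH = -1141.0 kJ

equation 1 × 2 (scale by 2 for the 2 Fe3O4(s)): (2)·(-1118.4) = -2236.8 kJ
equation 2 reversed (reverse to put MgCO3(s) on the reactant side): +1095.8 kJ
Since enthalpy is a state function, ΔH = (-2236.8) + (+1095.8) = -1141.0 kJ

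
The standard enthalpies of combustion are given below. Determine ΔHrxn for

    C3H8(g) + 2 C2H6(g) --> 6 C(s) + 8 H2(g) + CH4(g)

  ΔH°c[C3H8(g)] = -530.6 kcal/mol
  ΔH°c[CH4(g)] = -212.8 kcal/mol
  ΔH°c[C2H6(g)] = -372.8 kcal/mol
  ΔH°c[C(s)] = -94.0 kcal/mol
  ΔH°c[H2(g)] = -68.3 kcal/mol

Using ΔH = Σ nΔHc°(reactants) − Σ nΔHc°(products):
= [1·(-530.6) + 2·(-372.8)] − [6·(-94.0) + 8·(-68.3) + 1·(-212.8)]
= 47.0 kcal/mol

ΔHrxn = 47.0 kcal/mol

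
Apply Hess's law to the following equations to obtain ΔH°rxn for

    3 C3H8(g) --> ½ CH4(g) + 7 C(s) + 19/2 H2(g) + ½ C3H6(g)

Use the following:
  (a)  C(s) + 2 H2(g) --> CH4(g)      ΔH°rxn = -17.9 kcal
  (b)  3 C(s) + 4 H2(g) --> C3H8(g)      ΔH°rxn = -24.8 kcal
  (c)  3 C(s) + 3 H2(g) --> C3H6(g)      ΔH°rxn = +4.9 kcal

ΔH°rxn = 67.9 kcal

(a) × 1/2 (scale by 1/2 for the 1/2 CH4(g)): (1/2)·(-17.9) = -8.95 kcal
(b) reversed and × 3 (reverse to put C3H8(g) on the reactant side; ×3 to match 3 C3H8(g) in the target): (-3)·(-24.8) = +74.4 kcal
(c) × 1/2 (×1/2 to match 1/2 C3H6(g) in the target): (1/2)·(+4.9) = +2.45 kcal
ΔH°rxn = (1/2)·(-17.9) + (-3)·(-24.8) + (1/2)·(+4.9) = 67.9 kcal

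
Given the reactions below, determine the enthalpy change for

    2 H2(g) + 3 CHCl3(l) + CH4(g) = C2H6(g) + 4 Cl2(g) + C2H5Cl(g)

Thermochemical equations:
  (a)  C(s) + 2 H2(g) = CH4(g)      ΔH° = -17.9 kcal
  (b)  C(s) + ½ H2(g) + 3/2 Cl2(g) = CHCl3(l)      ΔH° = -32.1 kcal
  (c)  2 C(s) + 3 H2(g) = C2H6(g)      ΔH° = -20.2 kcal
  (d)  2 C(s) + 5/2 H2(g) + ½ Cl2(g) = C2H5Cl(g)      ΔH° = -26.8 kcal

(a) reversed: +17.9 kcal
(b) reversed and × 3: (-3)·(-32.1) = +96.3 kcal
(c) as written: -20.2 kcal
(d) as written: -26.8 kcal
ΔH° = (-1)·(-17.9) + (-3)·(-32.1) + (1)·(-20.2) + (1)·(-26.8) = 67.2 kcal

ΔH° = 67.2 kcal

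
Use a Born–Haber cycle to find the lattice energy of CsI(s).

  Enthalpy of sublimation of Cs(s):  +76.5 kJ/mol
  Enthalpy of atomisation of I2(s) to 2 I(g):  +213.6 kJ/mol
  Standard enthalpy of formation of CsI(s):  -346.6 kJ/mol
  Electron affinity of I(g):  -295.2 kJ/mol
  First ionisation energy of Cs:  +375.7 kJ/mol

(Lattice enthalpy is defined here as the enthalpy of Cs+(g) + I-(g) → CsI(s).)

ΔHf° = 1·ΔHsub + 1·(ΣIE) + 1/2·D(I2) + 1·EA + U
-346.6 = 1·(+76.5) + 1·(+375.7) + 1/2·(+213.6) + 1·(-295.2) + U
U = -346.6 − (+263.8) = -610.4 kJ/mol

U = -610.4 kJ/mol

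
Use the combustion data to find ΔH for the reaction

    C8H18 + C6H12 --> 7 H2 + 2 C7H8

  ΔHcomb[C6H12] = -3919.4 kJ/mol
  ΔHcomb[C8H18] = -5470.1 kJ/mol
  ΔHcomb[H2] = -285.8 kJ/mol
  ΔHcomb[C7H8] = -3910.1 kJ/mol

With combustion enthalpies, reactants minus products:
= [1·(-5470.1) + 1·(-3919.4)] − [7·(-285.8) + 2·(-3910.1)]
= 431.3 kJ/mol

ΔH = 431.3 kJ/mol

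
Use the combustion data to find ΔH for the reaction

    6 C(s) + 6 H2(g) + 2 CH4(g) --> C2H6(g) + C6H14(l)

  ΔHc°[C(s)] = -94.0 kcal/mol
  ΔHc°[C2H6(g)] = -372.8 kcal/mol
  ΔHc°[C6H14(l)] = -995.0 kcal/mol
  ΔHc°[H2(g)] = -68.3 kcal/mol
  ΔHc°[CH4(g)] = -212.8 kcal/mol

ΔH = -31.6 kcal/mol

Using ΔH = Σ nΔHc°(reactants) − Σ nΔHc°(products):
= [6·(-94.0) + 6·(-68.3) + 2·(-212.8)] − [1·(-372.8) + 1·(-995.0)]
= -31.6 kcal/mol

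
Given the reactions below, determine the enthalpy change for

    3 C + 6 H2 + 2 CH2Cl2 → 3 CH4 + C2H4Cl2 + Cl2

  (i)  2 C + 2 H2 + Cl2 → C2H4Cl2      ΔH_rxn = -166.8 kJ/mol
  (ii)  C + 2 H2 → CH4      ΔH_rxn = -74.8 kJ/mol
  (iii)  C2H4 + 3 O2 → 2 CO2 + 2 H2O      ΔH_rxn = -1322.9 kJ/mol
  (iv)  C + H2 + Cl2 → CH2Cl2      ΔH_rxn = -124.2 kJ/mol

(i) as written (C2H4Cl2 already on the product side): -166.8 kJ/mol
(ii) × 3 (scale by 3 for the 3 CH4): (3)·(-74.8) = -224.4 kJ/mol
(iii): not needed (H2O appears nowhere else).
(iv) reversed and × 2 (CH2Cl2 must end up as a reactant; scale by 2 for the 2 CH2Cl2): (-2)·(-124.2) = +248.4 kJ/mol
ΔH_rxn = (1)·(-166.8) + (3)·(-74.8) + (-2)·(-124.2) = -142.8 kJ/mol

ΔH_rxn = -142.8 kJ/mol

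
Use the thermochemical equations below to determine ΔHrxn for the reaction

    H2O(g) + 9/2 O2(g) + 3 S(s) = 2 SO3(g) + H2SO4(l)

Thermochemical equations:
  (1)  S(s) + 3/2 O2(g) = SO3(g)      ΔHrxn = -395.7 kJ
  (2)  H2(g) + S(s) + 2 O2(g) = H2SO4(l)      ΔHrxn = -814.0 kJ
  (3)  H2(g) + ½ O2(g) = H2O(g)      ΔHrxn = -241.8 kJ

ΔHrxn = -1363.6 kJ

(1) × 2 (×2 to match 2 SO3(g) in the target): (2)·(-395.7) = -791.4 kJ
(2) as written (H2SO4(l) already on the product side): -814.0 kJ
(3) reversed (H2O(g) must end up as a reactant): +241.8 kJ
Since enthalpy is a state function, ΔHrxn = (2)·(-395.7) + (1)·(-814.0) + (-1)·(-241.8) = -1363.6 kJ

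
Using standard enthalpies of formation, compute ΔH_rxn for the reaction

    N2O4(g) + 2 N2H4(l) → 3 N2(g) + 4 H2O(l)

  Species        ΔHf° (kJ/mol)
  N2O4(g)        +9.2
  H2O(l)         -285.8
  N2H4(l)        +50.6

Products: 3·(+0.0) + 4·(-285.8) = -1143.2
Reactants: 1·(+9.2) + 2·(+50.6) = +110.4
ΔH_rxn = (-1143.2) − (+110.4) = -1253.6 kJ/mol

ΔH_rxn = -1253.6 kJ/mol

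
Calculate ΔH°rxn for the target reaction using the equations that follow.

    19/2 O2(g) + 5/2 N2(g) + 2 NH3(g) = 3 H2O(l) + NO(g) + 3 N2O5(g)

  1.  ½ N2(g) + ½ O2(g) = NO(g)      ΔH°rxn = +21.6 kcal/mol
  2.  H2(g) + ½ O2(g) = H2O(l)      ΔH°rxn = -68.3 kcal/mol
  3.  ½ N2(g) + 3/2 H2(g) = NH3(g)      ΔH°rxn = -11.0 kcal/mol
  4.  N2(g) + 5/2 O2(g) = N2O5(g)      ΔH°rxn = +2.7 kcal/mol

ΔH°rxn = -153.2 kcal/mol

eq. 1 as written (NO(g) already on the product side): +21.6 kcal/mol
eq. 2 × 3 (scale by 3 for the 3 H2O(l)): (3)·(-68.3) = -204.9 kcal/mol
eq. 3 reversed and × 2 (NH3(g) must end up as a reactant; ×2 to match 2 NH3(g) in the target): (-2)·(-11.0) = +22.0 kcal/mol
eq. 4 × 3 (×3 to match 3 N2O5(g) in the target): (3)·(+2.7) = +8.1 kcal/mol
By Hess's law, ΔH°rxn = (+21.6) + (-204.9) + (+22.0) + (+8.1) = -153.2 kcal/mol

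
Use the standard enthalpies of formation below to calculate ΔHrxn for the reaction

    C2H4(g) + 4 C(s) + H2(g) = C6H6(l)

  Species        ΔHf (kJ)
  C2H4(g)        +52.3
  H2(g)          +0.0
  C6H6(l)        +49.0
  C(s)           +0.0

ΔHrxn = -3.3 kJ

Products: 1·(+49.0) = +49.0
Reactants: 1·(+52.3) + 4·(+0.0) + 1·(+0.0) = +52.3
ΔHrxn = (+49.0) − (+52.3) = -3.3 kJ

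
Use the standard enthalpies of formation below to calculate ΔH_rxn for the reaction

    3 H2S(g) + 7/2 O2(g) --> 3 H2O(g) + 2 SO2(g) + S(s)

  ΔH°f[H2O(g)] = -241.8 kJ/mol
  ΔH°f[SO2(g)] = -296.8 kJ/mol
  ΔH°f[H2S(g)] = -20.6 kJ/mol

ΔH_rxn = -1257.2 kJ/mol

Products: 3·(-241.8) + 2·(-296.8) + 1·(+0.0) = -1319.0
Reactants: 3·(-20.6) + 7/2·(+0.0) = -61.8
ΔH_rxn = (-1319.0) − (-61.8) = -1257.2 kJ/mol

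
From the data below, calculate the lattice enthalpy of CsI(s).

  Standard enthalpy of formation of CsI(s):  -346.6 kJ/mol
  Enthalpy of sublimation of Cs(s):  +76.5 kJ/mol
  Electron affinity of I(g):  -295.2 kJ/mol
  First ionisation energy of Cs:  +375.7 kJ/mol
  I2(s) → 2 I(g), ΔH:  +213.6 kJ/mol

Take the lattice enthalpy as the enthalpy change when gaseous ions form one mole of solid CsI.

U = -610.4 kJ/mol

ΔHf° = 1·ΔHsub + 1·(ΣIE) + 1/2·D(I2) + 1·EA + U
-346.6 = 1·(+76.5) + 1·(+375.7) + 1/2·(+213.6) + 1·(-295.2) + U
U = -346.6 − (+263.8) = -610.4 kJ/mol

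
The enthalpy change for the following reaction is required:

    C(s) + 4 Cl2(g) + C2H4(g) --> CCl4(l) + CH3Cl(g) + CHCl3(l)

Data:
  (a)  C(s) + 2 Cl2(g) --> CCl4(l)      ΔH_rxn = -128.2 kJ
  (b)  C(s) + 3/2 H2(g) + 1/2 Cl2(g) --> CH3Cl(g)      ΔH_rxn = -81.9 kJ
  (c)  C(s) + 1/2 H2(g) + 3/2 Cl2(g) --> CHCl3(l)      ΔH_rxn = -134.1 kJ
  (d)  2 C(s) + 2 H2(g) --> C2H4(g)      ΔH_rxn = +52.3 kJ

(a) as written: -128.2 kJ
(b) as written: -81.9 kJ
(c) as written: -134.1 kJ
(d) reversed: -52.3 kJ
Since enthalpy is a state function, ΔH_rxn = (1)·(-128.2) + (1)·(-81.9) + (1)·(-134.1) + (-1)·(+52.3) = -396.5 kJ

ΔH_rxn = -396.5 kJ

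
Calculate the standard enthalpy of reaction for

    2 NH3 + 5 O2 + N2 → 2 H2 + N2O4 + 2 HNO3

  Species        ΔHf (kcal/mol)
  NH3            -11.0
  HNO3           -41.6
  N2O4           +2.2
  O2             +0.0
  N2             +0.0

ΔH°rxn = Σ nΔHf°(products) − Σ nΔHf°(reactants).
Products: 2·(+0.0) + 1·(+2.2) + 2·(-41.6) = -81.0
Reactants: 2·(-11.0) + 5·(+0.0) + 1·(+0.0) = -22.0
ΔH° = (-81.0) − (-22.0) = -59.0 kcal/mol

ΔH° = -59.0 kcal/mol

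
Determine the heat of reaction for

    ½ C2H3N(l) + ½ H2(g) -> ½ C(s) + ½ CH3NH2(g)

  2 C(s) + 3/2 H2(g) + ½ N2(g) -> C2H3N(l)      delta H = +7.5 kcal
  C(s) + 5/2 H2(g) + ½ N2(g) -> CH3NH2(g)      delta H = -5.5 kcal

equation 1 reversed and × 1/2 (C2H3N(l) must end up as a reactant; scale by 1/2 for the 1/2 C2H3N(l)): (-1/2)·(+7.5) = -3.75 kcal
equation 2 × 1/2 (scale by 1/2 for the 1/2 CH3NH2(g)): (1/2)·(-5.5) = -2.75 kcal
Since enthalpy is a state function, delta H = (-3.75) + (-2.75) = -6.5 kcal

delta H = -6.5 kcal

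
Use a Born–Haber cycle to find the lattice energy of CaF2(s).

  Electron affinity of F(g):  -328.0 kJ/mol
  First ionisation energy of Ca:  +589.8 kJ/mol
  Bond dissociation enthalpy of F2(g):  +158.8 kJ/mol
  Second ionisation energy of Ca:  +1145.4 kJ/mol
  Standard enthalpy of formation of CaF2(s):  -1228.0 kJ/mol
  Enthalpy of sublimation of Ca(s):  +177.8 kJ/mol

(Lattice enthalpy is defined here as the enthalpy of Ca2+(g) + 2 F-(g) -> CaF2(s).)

U = -2643.8 kJ/mol

ΔHf° = 1·ΔHsub + 1·(ΣIE) + 1·D(F2) + 2·EA + U
-1228.0 = 1·(+177.8) + 1·(+1735.2) + 1·(+158.8) + 2·(-328.0) + U
U = -1228.0 − (+1415.8) = -2643.8 kJ/mol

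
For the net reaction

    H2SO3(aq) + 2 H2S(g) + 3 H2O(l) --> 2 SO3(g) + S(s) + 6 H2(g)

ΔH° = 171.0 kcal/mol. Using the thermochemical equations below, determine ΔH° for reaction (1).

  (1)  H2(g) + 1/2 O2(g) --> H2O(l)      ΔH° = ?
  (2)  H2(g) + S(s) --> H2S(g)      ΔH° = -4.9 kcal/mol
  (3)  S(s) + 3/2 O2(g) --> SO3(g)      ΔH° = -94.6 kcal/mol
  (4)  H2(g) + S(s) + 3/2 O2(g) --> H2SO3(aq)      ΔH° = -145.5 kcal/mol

(1) reversed and × 3 (H2O(l) must end up as a reactant; ×3 to match 3 H2O(l) in the target): contributes −3·x
(2) reversed and × 2 (reverse to put H2S(g) on the reactant side; scale by 2 for the 2 H2S(g)): (-2)·(-4.9) = +9.8 kcal/mol
(3) × 2 (×2 to match 2 SO3(g) in the target): (2)·(-94.6) = -189.2 kcal/mol
(4) reversed (reverse to put H2SO3(aq) on the reactant side): +145.5 kcal/mol
+171.0 = (+9.8) + (-189.2) + (+145.5) − 3·x
x = (+171.0 − (-33.9)) / (-3) = -68.3 kcal/mol

ΔH° = -68.3 kcal/mol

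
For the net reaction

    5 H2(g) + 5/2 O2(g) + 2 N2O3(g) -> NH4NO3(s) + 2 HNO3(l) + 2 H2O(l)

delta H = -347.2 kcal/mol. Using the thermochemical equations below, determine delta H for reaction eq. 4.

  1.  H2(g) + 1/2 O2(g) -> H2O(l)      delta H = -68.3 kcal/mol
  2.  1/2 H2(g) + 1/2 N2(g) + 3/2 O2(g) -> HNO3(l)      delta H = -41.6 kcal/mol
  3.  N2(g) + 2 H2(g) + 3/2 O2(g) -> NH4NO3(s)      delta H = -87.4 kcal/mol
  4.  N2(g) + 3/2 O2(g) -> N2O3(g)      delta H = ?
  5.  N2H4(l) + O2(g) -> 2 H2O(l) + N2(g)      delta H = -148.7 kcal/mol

delta H = 20.0 kcal/mol

eq. 1 × 2: (2)·(-68.3) = -136.6 kcal/mol
eq. 2 × 2 (×2 to match 2 HNO3(l) in the target): (2)·(-41.6) = -83.2 kcal/mol
eq. 3 as written (NH4NO3(s) already on the product side): -87.4 kcal/mol
eq. 4 reversed and × 2 (N2O3(g) must end up as a reactant; scale by 2 for the 2 N2O3(g)): contributes −2·x
eq. 5: not needed (N2H4(l) appears nowhere else).
-347.2 = (-136.6) + (-83.2) + (-87.4) − 2·x
x = (-347.2 − (-307.2)) / (-2) = 20.0 kcal/mol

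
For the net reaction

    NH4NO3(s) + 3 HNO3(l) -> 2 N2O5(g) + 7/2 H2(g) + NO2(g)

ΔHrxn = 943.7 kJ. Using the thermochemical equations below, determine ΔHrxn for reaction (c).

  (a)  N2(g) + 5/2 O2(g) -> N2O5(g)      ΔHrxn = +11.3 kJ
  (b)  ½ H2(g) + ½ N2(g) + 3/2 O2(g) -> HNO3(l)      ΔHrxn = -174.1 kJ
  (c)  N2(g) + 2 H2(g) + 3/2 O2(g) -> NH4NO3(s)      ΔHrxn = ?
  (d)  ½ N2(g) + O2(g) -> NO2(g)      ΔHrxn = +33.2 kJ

ΔHrxn = -365.6 kJ

(a) × 2: (2)·(+11.3) = +22.6 kJ
(b) reversed and × 3: (-3)·(-174.1) = +522.3 kJ
(c) reversed: contributes −x
(d) as written: +33.2 kJ
+943.7 = (+22.6) + (+522.3) + (+33.2) − x
x = (+943.7 − (+578.1)) / (-1) = -365.6 kJ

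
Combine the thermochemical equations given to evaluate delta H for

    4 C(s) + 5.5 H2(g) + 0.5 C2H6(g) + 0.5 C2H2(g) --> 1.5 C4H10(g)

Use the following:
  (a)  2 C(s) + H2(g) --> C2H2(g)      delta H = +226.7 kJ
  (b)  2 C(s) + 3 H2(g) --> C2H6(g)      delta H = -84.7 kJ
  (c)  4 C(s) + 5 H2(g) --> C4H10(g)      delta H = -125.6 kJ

(a) reversed and × 1/2 (reverse to put C2H2(g) on the reactant side; ×1/2 to match 1/2 C2H2(g) in the target): (-1/2)·(+226.7) = -113.35 kJ
(b) reversed and × 1/2 (C2H6(g) must end up as a reactant; scale by 1/2 for the 1/2 C2H6(g)): (-1/2)·(-84.7) = +42.35 kJ
(c) × 3/2 (×3/2 to match 3/2 C4H10(g) in the target): (3/2)·(-125.6) = -188.4 kJ
Summing the manipulated equations, delta H = (-1/2)·(+226.7) + (-1/2)·(-84.7) + (3/2)·(-125.6) = -259.4 kJ

delta H = -259.4 kJ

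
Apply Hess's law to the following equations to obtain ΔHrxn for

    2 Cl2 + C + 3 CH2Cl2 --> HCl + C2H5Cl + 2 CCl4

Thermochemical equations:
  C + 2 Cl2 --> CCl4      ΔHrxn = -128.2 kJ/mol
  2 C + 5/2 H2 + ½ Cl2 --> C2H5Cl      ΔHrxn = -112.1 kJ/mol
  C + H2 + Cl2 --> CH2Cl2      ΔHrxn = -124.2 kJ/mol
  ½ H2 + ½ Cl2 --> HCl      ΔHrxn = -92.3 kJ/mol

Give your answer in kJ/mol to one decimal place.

equation 1 × 2 (scale by 2 for the 2 CCl4): (2)·(-128.2) = -256.4 kJ/mol
equation 2 as written (C2H5Cl already on the product side): -112.1 kJ/mol
equation 3 reversed and × 3 (reverse to put CH2Cl2 on the reactant side; scale by 3 for the 3 CH2Cl2): (-3)·(-124.2) = +372.6 kJ/mol
equation 4 as written (HCl already on the product side): -92.3 kJ/mol
ΔHrxn = (-256.4) + (-112.1) + (+372.6) + (-92.3) = -88.2 kJ/mol

ΔHrxn = -88.2 kJ/mol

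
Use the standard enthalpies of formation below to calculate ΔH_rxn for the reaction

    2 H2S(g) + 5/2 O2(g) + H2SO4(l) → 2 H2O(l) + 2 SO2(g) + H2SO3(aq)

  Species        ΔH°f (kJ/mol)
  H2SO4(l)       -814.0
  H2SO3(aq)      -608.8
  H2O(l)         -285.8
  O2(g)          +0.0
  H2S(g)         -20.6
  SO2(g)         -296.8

ΔH°rxn = Σ nΔHf°(products) − Σ nΔHf°(reactants).
Products: 2·(-285.8) + 2·(-296.8) + 1·(-608.8) = -1774.0
Reactants: 2·(-20.6) + 5/2·(+0.0) + 1·(-814.0) = -855.2
ΔH_rxn = (-1774.0) − (-855.2) = -918.8 kJ/mol

ΔH_rxn = -918.8 kJ/mol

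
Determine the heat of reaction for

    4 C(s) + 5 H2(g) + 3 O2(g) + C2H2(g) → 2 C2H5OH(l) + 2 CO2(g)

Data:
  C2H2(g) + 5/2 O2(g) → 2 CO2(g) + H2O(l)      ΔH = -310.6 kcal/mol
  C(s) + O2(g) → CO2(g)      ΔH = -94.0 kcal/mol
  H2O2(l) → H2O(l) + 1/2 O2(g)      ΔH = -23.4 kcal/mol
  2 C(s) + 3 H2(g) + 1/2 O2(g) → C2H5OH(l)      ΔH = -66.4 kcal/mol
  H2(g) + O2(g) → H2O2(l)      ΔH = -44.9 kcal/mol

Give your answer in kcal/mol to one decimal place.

equation 1 as written: -310.6 kcal/mol
equation 2: not needed.
equation 3 reversed: +23.4 kcal/mol
equation 4 × 2: (2)·(-66.4) = -132.8 kcal/mol
equation 5 reversed: +44.9 kcal/mol
ΔH = (1)·(-310.6) + (-1)·(-23.4) + (2)·(-66.4) + (-1)·(-44.9) = -375.1 kcal/mol

ΔH = -375.1 kcal/mol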